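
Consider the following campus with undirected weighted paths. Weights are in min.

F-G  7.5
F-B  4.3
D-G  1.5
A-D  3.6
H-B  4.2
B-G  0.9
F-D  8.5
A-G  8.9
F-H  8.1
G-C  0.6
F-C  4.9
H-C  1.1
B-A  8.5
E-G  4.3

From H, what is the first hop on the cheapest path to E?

C

Candidate routes:
H - C - G - E: 1.1+0.6+4.3 = 6
H - B - G - E: 4.2+0.9+4.3 = 9.4
Cheapest is H - C - G - E at 6 min.
So from H the first move is to C.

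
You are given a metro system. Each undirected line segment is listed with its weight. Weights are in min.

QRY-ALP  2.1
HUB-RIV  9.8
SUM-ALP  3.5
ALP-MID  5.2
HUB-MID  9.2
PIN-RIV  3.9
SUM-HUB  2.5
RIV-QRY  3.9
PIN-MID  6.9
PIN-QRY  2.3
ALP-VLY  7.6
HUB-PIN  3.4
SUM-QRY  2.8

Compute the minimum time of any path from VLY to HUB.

Candidate routes:
VLY–ALP–SUM–HUB: 7.6+3.5+2.5 = 13.6
VLY–ALP–QRY–SUM–HUB: 7.6+2.1+2.8+2.5 = 15
Cheapest is VLY–ALP–SUM–HUB at 13.6 min.

13.6 min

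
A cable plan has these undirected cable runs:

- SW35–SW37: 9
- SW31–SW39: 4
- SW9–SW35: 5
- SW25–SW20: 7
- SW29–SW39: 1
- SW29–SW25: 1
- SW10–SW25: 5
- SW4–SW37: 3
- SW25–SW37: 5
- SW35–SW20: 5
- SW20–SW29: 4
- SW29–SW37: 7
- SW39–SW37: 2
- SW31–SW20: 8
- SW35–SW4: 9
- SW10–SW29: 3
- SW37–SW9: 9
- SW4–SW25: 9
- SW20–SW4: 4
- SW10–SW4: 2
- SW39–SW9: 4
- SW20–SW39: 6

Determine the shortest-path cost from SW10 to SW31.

8

Settle nodes by increasing distance from SW10:
SW10: 0
SW4: 2  (via SW10)
SW29: 3  (via SW10)
SW39: 4  (via SW29)
SW25: 4  (via SW29)
SW37: 5  (via SW4)
SW20: 6  (via SW4)
SW31: 8  (via SW39)
Shortest route: SW10 → SW29 → SW39 → SW31 = 8.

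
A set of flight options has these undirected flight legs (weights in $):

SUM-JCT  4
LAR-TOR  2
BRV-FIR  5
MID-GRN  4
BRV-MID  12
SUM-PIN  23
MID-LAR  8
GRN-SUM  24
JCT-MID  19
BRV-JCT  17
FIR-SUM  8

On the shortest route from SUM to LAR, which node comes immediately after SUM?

Enumerating some paths:
SUM - GRN - MID - LAR: 24+4+8 = 36
SUM - FIR - BRV - MID - LAR: 8+5+12+8 = 33
SUM - JCT - MID - LAR: 4+19+8 = 31
The minimum is $31 via SUM - JCT - MID - LAR.
So from SUM the first move is to JCT.

JCT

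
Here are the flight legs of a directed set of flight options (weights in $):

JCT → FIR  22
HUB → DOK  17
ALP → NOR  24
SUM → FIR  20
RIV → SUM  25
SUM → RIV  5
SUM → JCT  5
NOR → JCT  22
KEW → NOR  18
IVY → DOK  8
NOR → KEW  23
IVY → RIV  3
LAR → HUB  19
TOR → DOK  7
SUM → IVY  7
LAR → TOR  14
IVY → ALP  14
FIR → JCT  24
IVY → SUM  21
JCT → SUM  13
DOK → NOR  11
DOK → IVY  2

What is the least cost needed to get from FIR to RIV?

$42

Running Dijkstra from FIR:
FIR: 0
JCT: 24  (via FIR)
SUM: 37  (via JCT)
RIV: 42  (via SUM)
Shortest route: FIR → JCT → SUM → RIV = $42.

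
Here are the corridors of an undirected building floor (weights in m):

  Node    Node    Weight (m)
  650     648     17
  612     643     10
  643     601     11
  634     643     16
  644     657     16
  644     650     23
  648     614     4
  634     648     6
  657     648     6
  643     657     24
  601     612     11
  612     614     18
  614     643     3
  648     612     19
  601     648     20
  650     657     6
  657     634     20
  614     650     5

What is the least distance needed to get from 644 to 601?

40 m

Enumerating some paths:
644 → 657 → 650 → 614 → 643 → 601: 16+6+5+3+11 = 41
644 → 657 → 648 → 614 → 643 → 601: 16+6+4+3+11 = 40
644 → 657 → 648 → 601: 16+6+20 = 42
The minimum is 40 m via 644 → 657 → 648 → 614 → 643 → 601.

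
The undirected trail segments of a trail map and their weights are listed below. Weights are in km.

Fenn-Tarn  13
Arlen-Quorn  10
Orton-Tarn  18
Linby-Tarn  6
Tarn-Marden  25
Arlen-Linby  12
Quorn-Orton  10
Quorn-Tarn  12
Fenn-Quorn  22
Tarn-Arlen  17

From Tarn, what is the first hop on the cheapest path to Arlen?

Arlen

Candidate routes:
Tarn → Linby → Arlen: 6+12 = 18
Tarn → Arlen: 17 = 17
Tarn → Quorn → Arlen: 12+10 = 22
The minimum is 17 km via Tarn → Arlen.
So from Tarn the first move is to Arlen.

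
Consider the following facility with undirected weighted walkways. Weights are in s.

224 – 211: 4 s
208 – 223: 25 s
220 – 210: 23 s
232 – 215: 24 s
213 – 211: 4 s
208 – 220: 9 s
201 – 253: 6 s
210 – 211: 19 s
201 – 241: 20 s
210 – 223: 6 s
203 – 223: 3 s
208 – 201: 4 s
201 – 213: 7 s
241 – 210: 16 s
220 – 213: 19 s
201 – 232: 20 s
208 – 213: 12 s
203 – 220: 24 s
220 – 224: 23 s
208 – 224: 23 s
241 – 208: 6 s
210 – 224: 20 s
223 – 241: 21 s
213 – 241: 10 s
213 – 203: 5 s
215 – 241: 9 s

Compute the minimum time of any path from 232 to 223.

Compare a few routes:
232–201–213–203–223: 20+7+5+3 = 35
232–201–208–213–203–223: 20+4+12+5+3 = 44
The minimum is 35 s via 232–201–213–203–223.

35 s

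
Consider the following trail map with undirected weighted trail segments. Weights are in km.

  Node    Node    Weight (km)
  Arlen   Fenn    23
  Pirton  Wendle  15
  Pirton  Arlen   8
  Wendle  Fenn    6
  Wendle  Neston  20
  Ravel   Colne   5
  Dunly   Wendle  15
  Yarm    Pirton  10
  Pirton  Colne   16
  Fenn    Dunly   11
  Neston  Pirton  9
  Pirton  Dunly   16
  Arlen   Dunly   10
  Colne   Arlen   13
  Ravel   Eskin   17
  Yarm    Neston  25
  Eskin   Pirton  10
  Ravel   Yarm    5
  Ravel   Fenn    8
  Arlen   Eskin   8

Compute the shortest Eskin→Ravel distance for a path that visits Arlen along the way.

Shortest Eskin→Arlen: Eskin → Arlen = 8
Best Arlen to Ravel: Arlen → Colne → Ravel costing 18
Total via Arlen: 8 + 18 = 26 km.

26 km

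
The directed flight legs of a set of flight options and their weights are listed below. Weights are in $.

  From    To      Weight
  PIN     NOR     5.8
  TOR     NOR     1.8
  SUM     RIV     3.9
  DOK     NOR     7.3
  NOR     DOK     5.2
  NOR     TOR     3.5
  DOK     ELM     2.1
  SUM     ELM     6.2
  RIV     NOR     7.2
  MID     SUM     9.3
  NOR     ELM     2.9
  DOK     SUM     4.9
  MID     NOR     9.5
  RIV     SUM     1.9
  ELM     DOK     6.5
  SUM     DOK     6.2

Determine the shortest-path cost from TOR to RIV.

Compare a few routes:
TOR–NOR–ELM–DOK–SUM–RIV: 1.8+2.9+6.5+4.9+3.9 = 20
TOR–NOR–DOK–SUM–RIV: 1.8+5.2+4.9+3.9 = 15.8
Cheapest is TOR–NOR–DOK–SUM–RIV at $15.8.

$15.8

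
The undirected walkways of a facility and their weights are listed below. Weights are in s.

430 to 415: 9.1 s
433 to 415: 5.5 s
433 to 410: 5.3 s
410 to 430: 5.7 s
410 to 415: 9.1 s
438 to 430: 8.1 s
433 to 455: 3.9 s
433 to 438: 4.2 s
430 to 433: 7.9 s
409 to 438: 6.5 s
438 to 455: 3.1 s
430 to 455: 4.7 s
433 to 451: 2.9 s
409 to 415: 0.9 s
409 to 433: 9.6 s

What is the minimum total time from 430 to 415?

9.1 s

Candidate routes:
430 → 415: 9.1 = 9.1
430 → 433 → 415: 7.9+5.5 = 13.4
The minimum is 9.1 s via 430 → 415.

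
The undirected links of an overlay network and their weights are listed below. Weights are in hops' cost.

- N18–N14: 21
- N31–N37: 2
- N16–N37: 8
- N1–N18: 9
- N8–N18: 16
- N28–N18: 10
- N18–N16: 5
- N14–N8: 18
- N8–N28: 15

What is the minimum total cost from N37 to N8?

Shortest distances from N37:
N37: 0
N31: 2  (via N37)
N16: 8  (via N37)
N18: 13  (via N16)
N1: 22  (via N18)
N28: 23  (via N18)
N8: 29  (via N18)
Shortest route: N37–N16–N18–N8 = 29 hops' cost.

29 hops' cost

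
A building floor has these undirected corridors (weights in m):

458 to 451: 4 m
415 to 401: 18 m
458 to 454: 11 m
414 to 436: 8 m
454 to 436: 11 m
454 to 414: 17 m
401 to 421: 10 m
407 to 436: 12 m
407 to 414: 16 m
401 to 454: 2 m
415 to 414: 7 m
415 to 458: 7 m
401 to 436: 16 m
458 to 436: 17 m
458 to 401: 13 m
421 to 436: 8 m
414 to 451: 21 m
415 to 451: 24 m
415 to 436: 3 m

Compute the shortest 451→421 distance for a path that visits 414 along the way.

Shortest 451→414: 451 → 458 → 415 → 414 = 18
Best 414 to 421: 414 → 436 → 421 costing 16
Total via 414: 18 + 16 = 34 m.

34 m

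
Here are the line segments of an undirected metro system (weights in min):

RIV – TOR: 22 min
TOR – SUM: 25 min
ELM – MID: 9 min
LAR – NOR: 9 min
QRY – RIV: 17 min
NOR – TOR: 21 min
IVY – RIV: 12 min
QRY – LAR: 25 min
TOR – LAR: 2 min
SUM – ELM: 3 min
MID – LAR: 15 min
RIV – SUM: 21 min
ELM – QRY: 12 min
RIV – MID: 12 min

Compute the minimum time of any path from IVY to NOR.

Shortest distances from IVY:
IVY: 0
RIV: 12  (via IVY)
MID: 24  (via RIV)
QRY: 29  (via RIV)
ELM: 33  (via MID)
SUM: 33  (via RIV)
TOR: 34  (via RIV)
LAR: 36  (via TOR)
NOR: 45  (via LAR)
Shortest route: IVY–RIV–TOR–LAR–NOR = 45 min.

45 min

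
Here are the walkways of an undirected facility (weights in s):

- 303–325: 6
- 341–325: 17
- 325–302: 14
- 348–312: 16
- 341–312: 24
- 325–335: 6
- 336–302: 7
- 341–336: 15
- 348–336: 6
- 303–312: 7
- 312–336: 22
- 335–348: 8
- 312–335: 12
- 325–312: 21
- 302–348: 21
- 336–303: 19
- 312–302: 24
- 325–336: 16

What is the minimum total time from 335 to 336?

14 s

Enumerating some paths:
335 → 325 → 303 → 336: 6+6+19 = 31
335 → 348 → 336: 8+6 = 14
335 → 325 → 302 → 336: 6+14+7 = 27
335 → 325 → 336: 6+16 = 22
The minimum is 14 s via 335 → 348 → 336.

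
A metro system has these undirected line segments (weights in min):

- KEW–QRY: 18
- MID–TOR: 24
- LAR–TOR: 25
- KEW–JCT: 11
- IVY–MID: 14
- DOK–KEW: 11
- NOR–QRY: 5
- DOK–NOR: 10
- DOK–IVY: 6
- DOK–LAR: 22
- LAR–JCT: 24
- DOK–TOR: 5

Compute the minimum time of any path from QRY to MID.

Settle nodes by increasing distance from QRY:
QRY: 0
NOR: 5  (via QRY)
DOK: 15  (via NOR)
KEW: 18  (via QRY)
TOR: 20  (via DOK)
IVY: 21  (via DOK)
JCT: 29  (via KEW)
MID: 35  (via IVY)
Shortest route: QRY → NOR → DOK → IVY → MID = 35 min.

35 min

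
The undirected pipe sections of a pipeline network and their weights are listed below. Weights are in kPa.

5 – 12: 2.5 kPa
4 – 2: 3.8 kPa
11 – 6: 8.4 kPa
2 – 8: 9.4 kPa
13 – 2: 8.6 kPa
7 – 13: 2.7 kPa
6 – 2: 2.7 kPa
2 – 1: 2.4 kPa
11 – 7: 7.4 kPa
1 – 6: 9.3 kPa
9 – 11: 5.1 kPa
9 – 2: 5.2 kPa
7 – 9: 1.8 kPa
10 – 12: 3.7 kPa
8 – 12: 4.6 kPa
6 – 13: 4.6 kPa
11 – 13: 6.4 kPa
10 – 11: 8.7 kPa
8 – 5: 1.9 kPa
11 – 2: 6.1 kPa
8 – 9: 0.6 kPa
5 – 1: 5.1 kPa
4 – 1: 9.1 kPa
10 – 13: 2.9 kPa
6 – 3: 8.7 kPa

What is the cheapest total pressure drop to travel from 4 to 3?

Enumerating some paths:
4 → 1 → 2 → 6 → 3: 9.1+2.4+2.7+8.7 = 22.9
4 → 2 → 6 → 3: 3.8+2.7+8.7 = 15.2
4 → 2 → 13 → 6 → 3: 3.8+8.6+4.6+8.7 = 25.7
4 → 2 → 1 → 6 → 3: 3.8+2.4+9.3+8.7 = 24.2
The minimum is 15.2 kPa via 4 → 2 → 6 → 3.

15.2 kPa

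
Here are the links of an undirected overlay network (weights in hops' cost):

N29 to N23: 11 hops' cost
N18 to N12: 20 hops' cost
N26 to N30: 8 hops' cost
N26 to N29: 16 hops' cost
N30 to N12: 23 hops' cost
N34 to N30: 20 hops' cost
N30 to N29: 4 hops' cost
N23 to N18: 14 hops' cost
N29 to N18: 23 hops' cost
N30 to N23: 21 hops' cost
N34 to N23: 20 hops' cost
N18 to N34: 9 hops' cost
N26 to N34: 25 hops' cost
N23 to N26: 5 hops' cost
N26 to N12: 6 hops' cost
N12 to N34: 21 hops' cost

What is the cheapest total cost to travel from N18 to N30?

27 hops' cost

Running Dijkstra from N18:
N18: 0
N34: 9  (via N18)
N23: 14  (via N18)
N26: 19  (via N23)
N12: 20  (via N18)
N29: 23  (via N18)
N30: 27  (via N26)
Shortest route: N18–N23–N26–N30 = 27 hops' cost.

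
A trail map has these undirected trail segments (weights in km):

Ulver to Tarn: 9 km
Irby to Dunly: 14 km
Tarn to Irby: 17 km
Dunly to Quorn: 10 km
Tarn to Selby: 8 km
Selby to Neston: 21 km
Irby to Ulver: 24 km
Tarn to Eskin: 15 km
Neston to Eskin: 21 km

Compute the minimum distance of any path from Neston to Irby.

46 km

Shortest distances from Neston:
Neston: 0
Selby: 21  (via Neston)
Eskin: 21  (via Neston)
Tarn: 29  (via Selby)
Ulver: 38  (via Tarn)
Irby: 46  (via Tarn)
Shortest route: Neston–Selby–Tarn–Irby = 46 km.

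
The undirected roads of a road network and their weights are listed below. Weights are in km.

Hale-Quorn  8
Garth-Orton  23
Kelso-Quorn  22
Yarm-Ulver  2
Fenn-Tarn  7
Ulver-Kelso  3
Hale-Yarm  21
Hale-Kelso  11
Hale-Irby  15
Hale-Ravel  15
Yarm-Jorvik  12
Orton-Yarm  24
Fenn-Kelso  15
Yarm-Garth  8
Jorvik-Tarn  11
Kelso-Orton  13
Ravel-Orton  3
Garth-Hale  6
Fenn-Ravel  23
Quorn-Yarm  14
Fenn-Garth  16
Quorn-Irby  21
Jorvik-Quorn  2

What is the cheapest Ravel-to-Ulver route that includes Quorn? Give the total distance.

39 km

Shortest Ravel→Quorn: Ravel → Hale → Quorn = 23
Shortest Quorn→Ulver: Quorn → Yarm → Ulver = 16
Total via Quorn: 23 + 16 = 39 km.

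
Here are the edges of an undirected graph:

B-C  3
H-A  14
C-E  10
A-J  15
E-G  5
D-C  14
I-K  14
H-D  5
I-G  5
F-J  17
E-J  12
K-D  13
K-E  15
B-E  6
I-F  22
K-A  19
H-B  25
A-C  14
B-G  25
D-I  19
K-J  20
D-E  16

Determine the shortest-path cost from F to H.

Settle nodes by increasing distance from F:
F: 0
J: 17  (via F)
I: 22  (via F)
G: 27  (via I)
E: 29  (via J)
A: 32  (via J)
B: 35  (via E)
K: 36  (via I)
C: 38  (via B)
D: 41  (via I)
H: 46  (via A)
Shortest route: F–J–A–H = 46.

46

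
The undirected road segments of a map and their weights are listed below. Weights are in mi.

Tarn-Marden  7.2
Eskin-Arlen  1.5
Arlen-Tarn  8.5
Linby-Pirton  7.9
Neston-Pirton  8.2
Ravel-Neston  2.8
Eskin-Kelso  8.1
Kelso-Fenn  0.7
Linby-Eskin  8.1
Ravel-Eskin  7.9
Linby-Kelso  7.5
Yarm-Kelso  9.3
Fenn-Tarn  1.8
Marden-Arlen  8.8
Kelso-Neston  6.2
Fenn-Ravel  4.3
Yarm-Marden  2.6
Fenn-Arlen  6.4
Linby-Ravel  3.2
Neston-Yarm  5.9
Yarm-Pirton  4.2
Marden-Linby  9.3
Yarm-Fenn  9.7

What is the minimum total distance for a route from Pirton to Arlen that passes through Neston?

Best Pirton to Neston: Pirton–Neston costing 8.2
Shortest Neston→Arlen: Neston–Ravel–Eskin–Arlen = 12.2
Total via Neston: 8.2 + 12.2 = 20.4 mi.

20.4 mi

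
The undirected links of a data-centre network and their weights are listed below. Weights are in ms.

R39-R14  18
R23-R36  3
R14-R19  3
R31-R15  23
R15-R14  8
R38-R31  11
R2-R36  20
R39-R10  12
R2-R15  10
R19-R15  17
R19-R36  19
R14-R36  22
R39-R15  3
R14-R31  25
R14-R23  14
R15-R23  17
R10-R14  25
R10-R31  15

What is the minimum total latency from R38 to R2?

Candidate routes:
R38–R31–R10–R39–R15–R2: 11+15+12+3+10 = 51
R38–R31–R15–R2: 11+23+10 = 44
R38–R31–R14–R15–R2: 11+25+8+10 = 54
Cheapest is R38–R31–R15–R2 at 44 ms.

44 ms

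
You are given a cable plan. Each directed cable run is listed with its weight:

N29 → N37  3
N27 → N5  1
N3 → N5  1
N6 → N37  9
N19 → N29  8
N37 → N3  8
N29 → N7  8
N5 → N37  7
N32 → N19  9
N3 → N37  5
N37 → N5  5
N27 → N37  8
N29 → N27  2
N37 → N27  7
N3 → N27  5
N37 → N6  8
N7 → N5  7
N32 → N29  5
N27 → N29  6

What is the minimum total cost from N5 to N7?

28

Enumerating some paths:
N5 - N37 - N27 - N29 - N7: 7+7+6+8 = 28
N5 - N37 - N3 - N27 - N29 - N7: 7+8+5+6+8 = 34
Cheapest is N5 - N37 - N27 - N29 - N7 at 28.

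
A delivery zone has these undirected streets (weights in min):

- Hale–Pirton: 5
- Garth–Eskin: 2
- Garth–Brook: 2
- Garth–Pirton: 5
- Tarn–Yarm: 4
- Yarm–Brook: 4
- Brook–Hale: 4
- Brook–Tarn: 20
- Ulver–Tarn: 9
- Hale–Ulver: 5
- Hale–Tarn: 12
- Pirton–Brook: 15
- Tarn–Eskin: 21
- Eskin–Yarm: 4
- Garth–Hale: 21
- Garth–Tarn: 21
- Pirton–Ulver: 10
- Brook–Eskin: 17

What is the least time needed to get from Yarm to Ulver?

Compare a few routes:
Yarm–Brook–Garth–Pirton–Ulver: 4+2+5+10 = 21
Yarm–Brook–Garth–Pirton–Hale–Ulver: 4+2+5+5+5 = 21
Yarm–Eskin–Garth–Brook–Hale–Ulver: 4+2+2+4+5 = 17
Yarm–Tarn–Ulver: 4+9 = 13
Cheapest is Yarm–Tarn–Ulver at 13 min.

13 min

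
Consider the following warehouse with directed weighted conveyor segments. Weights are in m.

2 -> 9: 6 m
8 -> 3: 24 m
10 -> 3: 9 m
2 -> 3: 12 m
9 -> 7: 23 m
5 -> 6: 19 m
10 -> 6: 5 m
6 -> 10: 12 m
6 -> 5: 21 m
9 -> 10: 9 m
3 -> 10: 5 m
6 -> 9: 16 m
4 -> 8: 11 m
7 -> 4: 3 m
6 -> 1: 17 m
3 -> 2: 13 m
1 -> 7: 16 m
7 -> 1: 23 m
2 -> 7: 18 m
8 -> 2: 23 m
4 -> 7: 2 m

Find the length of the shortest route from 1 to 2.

Enumerating some paths:
1–7–4–8–2: 16+3+11+23 = 53
1–7–4–8–3–2: 16+3+11+24+13 = 67
The minimum is 53 m via 1–7–4–8–2.

53 m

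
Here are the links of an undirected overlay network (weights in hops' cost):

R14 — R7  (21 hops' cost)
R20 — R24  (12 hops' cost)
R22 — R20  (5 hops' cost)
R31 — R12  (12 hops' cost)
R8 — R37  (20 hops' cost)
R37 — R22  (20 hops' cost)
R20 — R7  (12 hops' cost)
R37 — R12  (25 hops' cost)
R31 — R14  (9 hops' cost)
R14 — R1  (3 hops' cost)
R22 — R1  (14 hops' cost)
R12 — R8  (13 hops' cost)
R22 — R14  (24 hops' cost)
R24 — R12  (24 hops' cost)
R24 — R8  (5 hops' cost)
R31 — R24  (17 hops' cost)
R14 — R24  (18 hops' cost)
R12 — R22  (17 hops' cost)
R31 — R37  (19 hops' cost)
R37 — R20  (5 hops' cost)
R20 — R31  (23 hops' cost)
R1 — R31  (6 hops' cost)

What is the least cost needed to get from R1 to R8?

Running Dijkstra from R1:
R1: 0
R14: 3  (via R1)
R31: 6  (via R1)
R22: 14  (via R1)
R12: 18  (via R31)
R20: 19  (via R22)
R24: 21  (via R14)
R37: 24  (via R20)
R7: 24  (via R14)
R8: 26  (via R24)
Shortest route: R1–R14–R24–R8 = 26 hops' cost.

26 hops' cost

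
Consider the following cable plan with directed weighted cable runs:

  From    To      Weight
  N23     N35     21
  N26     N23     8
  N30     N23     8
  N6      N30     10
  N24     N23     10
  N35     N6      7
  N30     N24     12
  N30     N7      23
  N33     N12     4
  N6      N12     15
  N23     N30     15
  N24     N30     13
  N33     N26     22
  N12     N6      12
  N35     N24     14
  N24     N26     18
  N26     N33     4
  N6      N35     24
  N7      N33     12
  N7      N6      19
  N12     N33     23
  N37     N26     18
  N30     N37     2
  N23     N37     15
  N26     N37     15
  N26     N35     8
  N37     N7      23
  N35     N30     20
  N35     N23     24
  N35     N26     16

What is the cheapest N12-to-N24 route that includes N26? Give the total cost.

Best N12 to N26: N12–N6–N30–N37–N26 costing 42
Best N26 to N24: N26–N35–N24 costing 22
Total via N26: 42 + 22 = 64.

64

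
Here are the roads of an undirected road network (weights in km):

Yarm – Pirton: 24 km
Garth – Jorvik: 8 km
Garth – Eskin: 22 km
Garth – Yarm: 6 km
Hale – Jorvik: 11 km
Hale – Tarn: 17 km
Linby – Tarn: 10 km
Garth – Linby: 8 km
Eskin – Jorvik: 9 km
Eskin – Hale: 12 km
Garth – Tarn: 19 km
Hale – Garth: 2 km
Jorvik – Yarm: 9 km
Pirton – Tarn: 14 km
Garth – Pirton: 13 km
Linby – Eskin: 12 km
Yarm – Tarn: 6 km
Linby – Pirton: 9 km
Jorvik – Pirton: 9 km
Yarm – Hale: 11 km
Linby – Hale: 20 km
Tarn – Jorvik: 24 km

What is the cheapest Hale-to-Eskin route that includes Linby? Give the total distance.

22 km

Best Hale to Linby: Hale → Garth → Linby costing 10
Best Linby to Eskin: Linby → Eskin costing 12
Total via Linby: 10 + 12 = 22 km.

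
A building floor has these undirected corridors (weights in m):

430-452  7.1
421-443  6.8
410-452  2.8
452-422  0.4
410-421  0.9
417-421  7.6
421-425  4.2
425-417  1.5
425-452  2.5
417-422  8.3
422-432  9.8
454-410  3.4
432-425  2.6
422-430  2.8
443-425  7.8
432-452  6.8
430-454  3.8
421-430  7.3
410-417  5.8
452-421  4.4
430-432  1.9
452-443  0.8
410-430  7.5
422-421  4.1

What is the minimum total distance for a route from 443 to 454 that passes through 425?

11.6 m

Best 443 to 425: 443–452–425 costing 3.3
Best 425 to 454: 425–432–430–454 costing 8.3
Total via 425: 3.3 + 8.3 = 11.6 m.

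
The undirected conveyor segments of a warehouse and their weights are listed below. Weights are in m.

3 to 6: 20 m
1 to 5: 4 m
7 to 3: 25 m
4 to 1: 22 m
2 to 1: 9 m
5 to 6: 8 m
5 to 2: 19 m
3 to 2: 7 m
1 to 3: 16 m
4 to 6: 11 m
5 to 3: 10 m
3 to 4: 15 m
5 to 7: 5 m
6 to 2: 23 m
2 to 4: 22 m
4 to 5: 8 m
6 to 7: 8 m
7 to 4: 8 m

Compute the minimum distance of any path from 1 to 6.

12 m

Enumerating some paths:
1 - 5 - 4 - 6: 4+8+11 = 23
1 - 5 - 7 - 6: 4+5+8 = 17
1 - 5 - 6: 4+8 = 12
Cheapest is 1 - 5 - 6 at 12 m.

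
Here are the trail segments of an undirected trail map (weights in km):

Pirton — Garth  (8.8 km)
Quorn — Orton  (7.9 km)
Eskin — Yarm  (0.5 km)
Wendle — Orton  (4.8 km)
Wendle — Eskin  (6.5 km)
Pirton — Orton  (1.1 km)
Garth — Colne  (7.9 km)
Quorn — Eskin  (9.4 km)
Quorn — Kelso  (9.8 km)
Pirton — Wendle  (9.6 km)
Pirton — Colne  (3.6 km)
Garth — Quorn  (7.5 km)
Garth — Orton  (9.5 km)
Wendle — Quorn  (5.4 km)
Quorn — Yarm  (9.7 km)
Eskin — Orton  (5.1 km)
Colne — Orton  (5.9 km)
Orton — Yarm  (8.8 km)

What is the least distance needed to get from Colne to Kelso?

Compare a few routes:
Colne - Orton - Quorn - Kelso: 5.9+7.9+9.8 = 23.6
Colne - Pirton - Orton - Quorn - Kelso: 3.6+1.1+7.9+9.8 = 22.4
The minimum is 22.4 km via Colne - Pirton - Orton - Quorn - Kelso.

22.4 km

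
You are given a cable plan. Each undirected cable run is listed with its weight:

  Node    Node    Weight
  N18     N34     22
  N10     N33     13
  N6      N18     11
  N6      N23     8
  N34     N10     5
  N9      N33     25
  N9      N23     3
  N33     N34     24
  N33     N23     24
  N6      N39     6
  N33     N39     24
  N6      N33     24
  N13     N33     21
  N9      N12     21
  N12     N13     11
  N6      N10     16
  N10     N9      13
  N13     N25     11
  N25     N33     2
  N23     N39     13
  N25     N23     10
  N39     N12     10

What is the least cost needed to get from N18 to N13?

Shortest distances from N18:
N18: 0
N6: 11  (via N18)
N39: 17  (via N6)
N23: 19  (via N6)
N34: 22  (via N18)
N9: 22  (via N23)
N10: 27  (via N6)
N12: 27  (via N39)
N25: 29  (via N23)
N33: 31  (via N25)
N13: 38  (via N12)
Shortest route: N18 → N6 → N39 → N12 → N13 = 38.

38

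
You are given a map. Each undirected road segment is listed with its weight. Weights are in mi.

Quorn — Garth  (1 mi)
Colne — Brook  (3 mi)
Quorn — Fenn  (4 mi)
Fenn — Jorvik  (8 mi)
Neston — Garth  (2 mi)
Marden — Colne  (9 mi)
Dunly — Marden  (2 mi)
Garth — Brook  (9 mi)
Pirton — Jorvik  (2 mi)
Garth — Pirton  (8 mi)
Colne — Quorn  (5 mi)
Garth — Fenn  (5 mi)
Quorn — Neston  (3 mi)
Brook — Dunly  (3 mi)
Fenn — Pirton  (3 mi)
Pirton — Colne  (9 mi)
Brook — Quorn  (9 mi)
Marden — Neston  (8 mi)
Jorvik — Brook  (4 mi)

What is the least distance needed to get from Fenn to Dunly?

Running Dijkstra from Fenn:
Fenn: 0
Pirton: 3  (via Fenn)
Quorn: 4  (via Fenn)
Jorvik: 5  (via Pirton)
Garth: 5  (via Fenn)
Neston: 7  (via Quorn)
Brook: 9  (via Jorvik)
Colne: 9  (via Quorn)
Dunly: 12  (via Brook)
Shortest route: Fenn–Pirton–Jorvik–Brook–Dunly = 12 mi.

12 mi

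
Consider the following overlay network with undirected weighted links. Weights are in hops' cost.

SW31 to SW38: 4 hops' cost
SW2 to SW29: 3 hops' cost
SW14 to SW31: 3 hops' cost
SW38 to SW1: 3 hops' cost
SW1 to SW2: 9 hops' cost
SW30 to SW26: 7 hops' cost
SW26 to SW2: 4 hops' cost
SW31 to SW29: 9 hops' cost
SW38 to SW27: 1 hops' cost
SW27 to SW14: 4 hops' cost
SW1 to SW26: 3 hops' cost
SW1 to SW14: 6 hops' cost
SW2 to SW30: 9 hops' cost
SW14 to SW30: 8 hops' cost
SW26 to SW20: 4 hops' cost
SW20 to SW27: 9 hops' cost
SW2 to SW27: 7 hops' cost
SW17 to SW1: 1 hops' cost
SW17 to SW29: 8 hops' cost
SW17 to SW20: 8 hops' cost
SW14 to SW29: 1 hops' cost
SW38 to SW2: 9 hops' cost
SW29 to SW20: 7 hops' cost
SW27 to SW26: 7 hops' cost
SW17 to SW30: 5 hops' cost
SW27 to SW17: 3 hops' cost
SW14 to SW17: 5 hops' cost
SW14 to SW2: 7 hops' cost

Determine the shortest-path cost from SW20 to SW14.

8 hops' cost

Settle nodes by increasing distance from SW20:
SW20: 0
SW26: 4  (via SW20)
SW29: 7  (via SW20)
SW1: 7  (via SW26)
SW17: 8  (via SW20)
SW14: 8  (via SW29)
Shortest route: SW20 → SW29 → SW14 = 8 hops' cost.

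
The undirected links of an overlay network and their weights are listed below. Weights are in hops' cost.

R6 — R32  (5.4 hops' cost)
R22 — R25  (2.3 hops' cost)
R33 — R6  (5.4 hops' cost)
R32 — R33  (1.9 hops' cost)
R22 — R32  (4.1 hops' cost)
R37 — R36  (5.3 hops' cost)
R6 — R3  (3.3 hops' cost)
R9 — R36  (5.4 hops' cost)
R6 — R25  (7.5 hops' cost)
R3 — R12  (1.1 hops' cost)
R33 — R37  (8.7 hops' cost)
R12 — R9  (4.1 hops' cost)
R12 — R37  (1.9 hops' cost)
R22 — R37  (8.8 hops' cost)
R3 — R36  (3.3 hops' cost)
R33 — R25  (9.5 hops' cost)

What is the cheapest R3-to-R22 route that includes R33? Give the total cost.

Best R3 to R33: R3 → R6 → R33 costing 8.7
Shortest R33→R22: R33 → R32 → R22 = 6
Total via R33: 8.7 + 6 = 14.7 hops' cost.

14.7 hops' cost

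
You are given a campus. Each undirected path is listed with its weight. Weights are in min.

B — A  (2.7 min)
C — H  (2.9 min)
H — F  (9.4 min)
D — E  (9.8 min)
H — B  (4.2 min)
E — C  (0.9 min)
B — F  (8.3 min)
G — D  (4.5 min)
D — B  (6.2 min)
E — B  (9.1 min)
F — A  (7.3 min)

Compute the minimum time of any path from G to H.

14.9 min

Enumerating some paths:
G → D → B → H: 4.5+6.2+4.2 = 14.9
G → D → B → E → C → H: 4.5+6.2+9.1+0.9+2.9 = 23.6
G → D → E → C → H: 4.5+9.8+0.9+2.9 = 18.1
The minimum is 14.9 min via G → D → B → H.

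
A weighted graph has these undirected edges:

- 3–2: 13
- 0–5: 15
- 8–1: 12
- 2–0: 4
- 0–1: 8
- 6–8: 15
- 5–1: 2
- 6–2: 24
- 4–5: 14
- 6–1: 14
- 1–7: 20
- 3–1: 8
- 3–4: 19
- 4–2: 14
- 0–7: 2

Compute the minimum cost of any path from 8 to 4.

Candidate routes:
8 - 1 - 0 - 2 - 4: 12+8+4+14 = 38
8 - 1 - 5 - 4: 12+2+14 = 28
8 - 1 - 3 - 4: 12+8+19 = 39
8 - 6 - 1 - 5 - 4: 15+14+2+14 = 45
Cheapest is 8 - 1 - 5 - 4 at 28.

28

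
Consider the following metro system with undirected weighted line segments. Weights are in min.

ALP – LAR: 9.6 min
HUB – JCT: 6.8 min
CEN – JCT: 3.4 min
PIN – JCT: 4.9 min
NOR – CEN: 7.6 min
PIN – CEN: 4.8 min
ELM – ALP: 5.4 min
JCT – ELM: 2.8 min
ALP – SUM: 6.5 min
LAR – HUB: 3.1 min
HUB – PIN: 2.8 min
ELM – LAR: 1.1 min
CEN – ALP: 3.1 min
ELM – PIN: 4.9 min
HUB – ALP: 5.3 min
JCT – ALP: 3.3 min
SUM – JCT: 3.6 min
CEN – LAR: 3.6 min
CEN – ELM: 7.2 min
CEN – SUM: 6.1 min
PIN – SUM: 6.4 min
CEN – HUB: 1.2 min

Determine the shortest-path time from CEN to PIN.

4 min

Compare a few routes:
CEN–PIN: 4.8 = 4.8
CEN–HUB–PIN: 1.2+2.8 = 4
The minimum is 4 min via CEN–HUB–PIN.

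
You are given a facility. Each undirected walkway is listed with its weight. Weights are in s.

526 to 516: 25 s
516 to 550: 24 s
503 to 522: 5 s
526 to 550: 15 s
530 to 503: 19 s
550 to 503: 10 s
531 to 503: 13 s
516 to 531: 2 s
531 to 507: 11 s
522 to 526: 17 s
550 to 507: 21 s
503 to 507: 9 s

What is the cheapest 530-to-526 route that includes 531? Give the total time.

Shortest 530→531: 530 → 503 → 531 = 32
Best 531 to 526: 531 → 516 → 526 costing 27
Total via 531: 32 + 27 = 59 s.

59 s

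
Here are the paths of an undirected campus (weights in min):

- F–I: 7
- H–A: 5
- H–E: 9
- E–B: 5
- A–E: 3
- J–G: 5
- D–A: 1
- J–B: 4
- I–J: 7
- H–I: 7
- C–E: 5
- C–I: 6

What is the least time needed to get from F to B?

Running Dijkstra from F:
F: 0
I: 7  (via F)
C: 13  (via I)
H: 14  (via I)
J: 14  (via I)
B: 18  (via J)
Shortest route: F → I → J → B = 18 min.

18 min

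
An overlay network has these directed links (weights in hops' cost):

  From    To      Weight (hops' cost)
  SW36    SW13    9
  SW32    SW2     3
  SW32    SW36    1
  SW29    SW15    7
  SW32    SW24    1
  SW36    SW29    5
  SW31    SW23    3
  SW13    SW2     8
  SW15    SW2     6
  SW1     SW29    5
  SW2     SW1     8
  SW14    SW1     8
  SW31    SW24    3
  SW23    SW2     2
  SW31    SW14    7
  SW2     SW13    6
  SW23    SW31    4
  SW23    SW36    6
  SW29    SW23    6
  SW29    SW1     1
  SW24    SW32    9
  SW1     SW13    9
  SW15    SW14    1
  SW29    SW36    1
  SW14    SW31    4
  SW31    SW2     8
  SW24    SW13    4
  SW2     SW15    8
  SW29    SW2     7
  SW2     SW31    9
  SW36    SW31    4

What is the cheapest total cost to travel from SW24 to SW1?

Settle nodes by increasing distance from SW24:
SW24: 0
SW13: 4  (via SW24)
SW32: 9  (via SW24)
SW36: 10  (via SW32)
SW2: 12  (via SW13)
SW31: 14  (via SW36)
SW29: 15  (via SW36)
SW1: 16  (via SW29)
Shortest route: SW24–SW32–SW36–SW29–SW1 = 16 hops' cost.

16 hops' cost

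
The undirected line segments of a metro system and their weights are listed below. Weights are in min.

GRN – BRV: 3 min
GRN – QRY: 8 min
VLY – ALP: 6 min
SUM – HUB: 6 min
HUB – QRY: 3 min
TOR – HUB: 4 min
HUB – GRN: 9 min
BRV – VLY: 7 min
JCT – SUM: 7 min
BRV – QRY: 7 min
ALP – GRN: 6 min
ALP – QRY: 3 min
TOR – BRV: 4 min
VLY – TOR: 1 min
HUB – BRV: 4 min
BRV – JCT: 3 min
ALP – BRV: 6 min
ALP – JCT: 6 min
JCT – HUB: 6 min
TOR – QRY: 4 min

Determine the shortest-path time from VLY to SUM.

Candidate routes:
VLY - TOR - BRV - JCT - SUM: 1+4+3+7 = 15
VLY - TOR - HUB - SUM: 1+4+6 = 11
VLY - TOR - QRY - HUB - SUM: 1+4+3+6 = 14
The minimum is 11 min via VLY - TOR - HUB - SUM.

11 min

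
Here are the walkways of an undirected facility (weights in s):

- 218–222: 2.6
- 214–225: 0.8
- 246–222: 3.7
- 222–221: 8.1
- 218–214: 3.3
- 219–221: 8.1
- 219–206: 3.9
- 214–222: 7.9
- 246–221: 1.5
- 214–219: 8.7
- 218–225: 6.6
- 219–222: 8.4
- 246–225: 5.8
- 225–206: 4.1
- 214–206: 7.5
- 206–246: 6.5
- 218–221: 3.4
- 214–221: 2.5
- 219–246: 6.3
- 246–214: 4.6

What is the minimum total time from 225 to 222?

6.7 s

Candidate routes:
225 - 214 - 221 - 246 - 222: 0.8+2.5+1.5+3.7 = 8.5
225 - 214 - 218 - 222: 0.8+3.3+2.6 = 6.7
225 - 214 - 222: 0.8+7.9 = 8.7
225 - 214 - 246 - 222: 0.8+4.6+3.7 = 9.1
Cheapest is 225 - 214 - 218 - 222 at 6.7 s.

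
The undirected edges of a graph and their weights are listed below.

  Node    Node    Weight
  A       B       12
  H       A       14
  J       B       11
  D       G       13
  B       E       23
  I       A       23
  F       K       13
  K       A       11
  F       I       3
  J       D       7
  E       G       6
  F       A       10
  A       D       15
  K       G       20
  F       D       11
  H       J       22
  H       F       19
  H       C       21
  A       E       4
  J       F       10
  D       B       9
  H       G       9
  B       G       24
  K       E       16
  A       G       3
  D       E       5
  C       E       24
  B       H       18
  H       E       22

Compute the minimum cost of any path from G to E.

6

Running Dijkstra from G:
G: 0
A: 3  (via G)
E: 6  (via G)
Shortest route: G–E = 6.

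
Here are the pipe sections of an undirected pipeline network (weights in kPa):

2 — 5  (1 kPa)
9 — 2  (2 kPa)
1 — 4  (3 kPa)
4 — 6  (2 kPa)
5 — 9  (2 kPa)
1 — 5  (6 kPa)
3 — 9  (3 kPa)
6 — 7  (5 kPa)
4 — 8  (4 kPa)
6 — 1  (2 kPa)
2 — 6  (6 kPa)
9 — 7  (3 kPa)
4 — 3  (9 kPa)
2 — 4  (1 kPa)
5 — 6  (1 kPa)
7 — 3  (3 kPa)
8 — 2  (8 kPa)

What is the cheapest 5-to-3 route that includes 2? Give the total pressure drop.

6 kPa

Shortest 5→2: 5–2 = 1
Shortest 2→3: 2–9–3 = 5
Total via 2: 1 + 5 = 6 kPa.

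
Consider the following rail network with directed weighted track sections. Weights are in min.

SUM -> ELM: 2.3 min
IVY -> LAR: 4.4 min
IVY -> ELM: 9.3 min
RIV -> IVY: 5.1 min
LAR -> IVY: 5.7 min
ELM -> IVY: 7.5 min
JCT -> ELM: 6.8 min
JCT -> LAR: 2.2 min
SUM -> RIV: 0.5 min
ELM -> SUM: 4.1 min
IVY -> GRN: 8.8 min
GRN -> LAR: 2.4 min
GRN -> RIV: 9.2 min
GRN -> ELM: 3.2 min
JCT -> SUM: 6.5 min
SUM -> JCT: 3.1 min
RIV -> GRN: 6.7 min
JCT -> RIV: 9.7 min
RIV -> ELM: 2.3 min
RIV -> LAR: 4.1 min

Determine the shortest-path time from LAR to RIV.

19.6 min

Settle nodes by increasing distance from LAR:
LAR: 0
IVY: 5.7  (via LAR)
GRN: 14.5  (via IVY)
ELM: 15  (via IVY)
SUM: 19.1  (via ELM)
RIV: 19.6  (via SUM)
Shortest route: LAR → IVY → ELM → SUM → RIV = 19.6 min.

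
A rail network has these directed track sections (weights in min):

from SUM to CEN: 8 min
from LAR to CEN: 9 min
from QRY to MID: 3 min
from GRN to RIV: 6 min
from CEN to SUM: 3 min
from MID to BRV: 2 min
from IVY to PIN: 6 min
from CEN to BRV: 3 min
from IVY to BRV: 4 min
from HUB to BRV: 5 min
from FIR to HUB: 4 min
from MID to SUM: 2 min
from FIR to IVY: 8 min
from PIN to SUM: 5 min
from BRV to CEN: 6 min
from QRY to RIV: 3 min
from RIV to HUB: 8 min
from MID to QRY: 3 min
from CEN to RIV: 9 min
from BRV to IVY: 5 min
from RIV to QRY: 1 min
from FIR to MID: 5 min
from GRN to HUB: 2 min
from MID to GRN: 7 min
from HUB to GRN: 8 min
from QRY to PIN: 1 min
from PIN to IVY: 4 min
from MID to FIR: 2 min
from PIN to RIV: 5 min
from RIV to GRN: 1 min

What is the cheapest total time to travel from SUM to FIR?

Enumerating some paths:
SUM–CEN–RIV–QRY–MID–FIR: 8+9+1+3+2 = 23
SUM–CEN–BRV–IVY–PIN–RIV–QRY–MID–FIR: 8+3+5+6+5+1+3+2 = 33
The minimum is 23 min via SUM–CEN–RIV–QRY–MID–FIR.

23 min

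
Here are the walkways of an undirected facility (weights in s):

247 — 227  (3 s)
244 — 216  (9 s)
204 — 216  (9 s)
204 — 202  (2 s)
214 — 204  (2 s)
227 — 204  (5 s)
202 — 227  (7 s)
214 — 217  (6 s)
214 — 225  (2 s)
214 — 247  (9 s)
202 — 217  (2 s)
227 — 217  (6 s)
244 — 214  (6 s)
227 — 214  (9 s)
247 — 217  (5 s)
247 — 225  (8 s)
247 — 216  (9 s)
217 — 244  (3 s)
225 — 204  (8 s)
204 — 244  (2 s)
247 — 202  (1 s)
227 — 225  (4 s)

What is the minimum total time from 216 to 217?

Enumerating some paths:
216–204–202–217: 9+2+2 = 13
216–244–217: 9+3 = 12
The minimum is 12 s via 216–244–217.

12 s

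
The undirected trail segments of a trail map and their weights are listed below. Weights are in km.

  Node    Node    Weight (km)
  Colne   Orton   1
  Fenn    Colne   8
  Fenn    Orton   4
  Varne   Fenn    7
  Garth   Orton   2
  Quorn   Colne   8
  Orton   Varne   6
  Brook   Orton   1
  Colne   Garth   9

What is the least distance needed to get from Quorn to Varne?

15 km

Running Dijkstra from Quorn:
Quorn: 0
Colne: 8  (via Quorn)
Orton: 9  (via Colne)
Brook: 10  (via Orton)
Garth: 11  (via Orton)
Fenn: 13  (via Orton)
Varne: 15  (via Orton)
Shortest route: Quorn → Colne → Orton → Varne = 15 km.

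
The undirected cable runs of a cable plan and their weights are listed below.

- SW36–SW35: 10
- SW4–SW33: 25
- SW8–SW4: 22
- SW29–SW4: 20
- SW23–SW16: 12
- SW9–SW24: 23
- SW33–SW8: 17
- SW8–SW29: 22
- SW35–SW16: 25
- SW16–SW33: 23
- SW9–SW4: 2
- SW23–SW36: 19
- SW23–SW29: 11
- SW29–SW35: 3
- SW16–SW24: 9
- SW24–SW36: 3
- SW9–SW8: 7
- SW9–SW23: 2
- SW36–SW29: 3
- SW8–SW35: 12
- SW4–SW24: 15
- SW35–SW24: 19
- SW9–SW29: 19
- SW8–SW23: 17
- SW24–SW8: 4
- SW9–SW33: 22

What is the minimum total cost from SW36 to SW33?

24

Running Dijkstra from SW36:
SW36: 0
SW24: 3  (via SW36)
SW29: 3  (via SW36)
SW35: 6  (via SW29)
SW8: 7  (via SW24)
SW16: 12  (via SW24)
SW9: 14  (via SW8)
SW23: 14  (via SW29)
SW4: 16  (via SW9)
SW33: 24  (via SW8)
Shortest route: SW36 → SW24 → SW8 → SW33 = 24.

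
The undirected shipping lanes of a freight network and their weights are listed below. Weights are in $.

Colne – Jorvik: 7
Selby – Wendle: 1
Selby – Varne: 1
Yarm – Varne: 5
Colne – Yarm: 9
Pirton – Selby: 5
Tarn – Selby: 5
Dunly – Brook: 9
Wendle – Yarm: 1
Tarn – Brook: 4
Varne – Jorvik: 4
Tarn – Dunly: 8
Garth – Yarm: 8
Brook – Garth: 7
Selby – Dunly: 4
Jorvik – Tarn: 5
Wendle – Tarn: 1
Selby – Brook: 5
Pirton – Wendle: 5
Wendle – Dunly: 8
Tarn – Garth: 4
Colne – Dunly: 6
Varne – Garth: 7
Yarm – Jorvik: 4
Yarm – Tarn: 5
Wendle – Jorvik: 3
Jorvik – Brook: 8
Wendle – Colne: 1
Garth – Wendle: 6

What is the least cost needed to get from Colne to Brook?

Compare a few routes:
Colne–Wendle–Yarm–Tarn–Brook: 1+1+5+4 = 11
Colne–Wendle–Tarn–Brook: 1+1+4 = 6
Colne–Wendle–Selby–Brook: 1+1+5 = 7
The minimum is $6 via Colne–Wendle–Tarn–Brook.

$6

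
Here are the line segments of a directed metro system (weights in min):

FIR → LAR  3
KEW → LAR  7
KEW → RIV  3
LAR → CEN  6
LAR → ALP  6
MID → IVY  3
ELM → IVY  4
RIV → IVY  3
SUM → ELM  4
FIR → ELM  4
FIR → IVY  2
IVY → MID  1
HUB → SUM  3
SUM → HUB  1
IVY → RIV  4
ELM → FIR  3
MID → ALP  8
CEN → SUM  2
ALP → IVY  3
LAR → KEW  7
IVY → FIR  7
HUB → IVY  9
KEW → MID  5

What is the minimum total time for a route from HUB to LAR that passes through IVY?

Shortest HUB→IVY: HUB–IVY = 9
Shortest IVY→LAR: IVY–FIR–LAR = 10
Total via IVY: 9 + 10 = 19 min.

19 min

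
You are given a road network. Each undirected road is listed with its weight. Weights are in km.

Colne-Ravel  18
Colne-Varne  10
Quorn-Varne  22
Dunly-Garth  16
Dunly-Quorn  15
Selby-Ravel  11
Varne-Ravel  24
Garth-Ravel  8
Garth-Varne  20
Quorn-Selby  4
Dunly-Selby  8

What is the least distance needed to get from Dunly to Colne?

Settle nodes by increasing distance from Dunly:
Dunly: 0
Selby: 8  (via Dunly)
Quorn: 12  (via Selby)
Garth: 16  (via Dunly)
Ravel: 19  (via Selby)
Varne: 34  (via Quorn)
Colne: 37  (via Ravel)
Shortest route: Dunly → Selby → Ravel → Colne = 37 km.

37 km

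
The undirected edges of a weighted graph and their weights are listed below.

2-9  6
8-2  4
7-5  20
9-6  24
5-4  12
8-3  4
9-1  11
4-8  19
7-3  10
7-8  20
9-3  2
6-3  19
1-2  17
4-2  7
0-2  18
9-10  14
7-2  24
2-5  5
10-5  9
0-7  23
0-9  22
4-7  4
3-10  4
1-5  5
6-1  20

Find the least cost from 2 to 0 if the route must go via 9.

28

Shortest 2→9: 2 → 9 = 6
Best 9 to 0: 9 → 0 costing 22
Total via 9: 6 + 22 = 28.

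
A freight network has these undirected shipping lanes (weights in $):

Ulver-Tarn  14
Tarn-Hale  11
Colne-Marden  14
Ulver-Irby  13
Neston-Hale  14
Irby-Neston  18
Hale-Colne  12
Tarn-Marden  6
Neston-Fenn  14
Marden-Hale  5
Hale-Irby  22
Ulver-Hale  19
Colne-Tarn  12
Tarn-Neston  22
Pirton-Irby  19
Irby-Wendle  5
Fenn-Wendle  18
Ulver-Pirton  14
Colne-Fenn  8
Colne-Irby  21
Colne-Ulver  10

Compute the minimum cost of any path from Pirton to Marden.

$34

Enumerating some paths:
Pirton–Ulver–Tarn–Marden: 14+14+6 = 34
Pirton–Ulver–Colne–Marden: 14+10+14 = 38
Pirton–Ulver–Hale–Marden: 14+19+5 = 38
The minimum is $34 via Pirton–Ulver–Tarn–Marden.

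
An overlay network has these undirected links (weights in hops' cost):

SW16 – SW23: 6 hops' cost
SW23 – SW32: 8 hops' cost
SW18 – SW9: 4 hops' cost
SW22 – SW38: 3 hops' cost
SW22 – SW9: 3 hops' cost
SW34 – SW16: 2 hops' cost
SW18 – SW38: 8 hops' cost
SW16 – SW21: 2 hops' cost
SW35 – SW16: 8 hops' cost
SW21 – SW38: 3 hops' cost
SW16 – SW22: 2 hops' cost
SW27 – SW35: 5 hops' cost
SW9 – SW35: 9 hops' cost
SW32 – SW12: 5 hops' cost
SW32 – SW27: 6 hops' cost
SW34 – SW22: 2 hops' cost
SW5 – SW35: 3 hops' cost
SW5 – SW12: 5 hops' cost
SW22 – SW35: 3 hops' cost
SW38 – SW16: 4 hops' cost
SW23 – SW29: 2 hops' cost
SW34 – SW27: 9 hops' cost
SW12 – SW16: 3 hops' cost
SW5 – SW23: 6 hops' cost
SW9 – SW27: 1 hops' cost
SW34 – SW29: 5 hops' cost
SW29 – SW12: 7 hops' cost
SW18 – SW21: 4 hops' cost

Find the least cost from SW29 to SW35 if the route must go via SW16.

Shortest SW29→SW16: SW29–SW34–SW16 = 7
Shortest SW16→SW35: SW16–SW22–SW35 = 5
Total via SW16: 7 + 5 = 12 hops' cost.

12 hops' cost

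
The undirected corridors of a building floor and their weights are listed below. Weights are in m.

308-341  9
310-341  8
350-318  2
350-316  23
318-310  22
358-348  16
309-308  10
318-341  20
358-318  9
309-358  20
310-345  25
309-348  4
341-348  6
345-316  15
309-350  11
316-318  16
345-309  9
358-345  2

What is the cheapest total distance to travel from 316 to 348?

Compare a few routes:
316 - 318 - 350 - 309 - 348: 16+2+11+4 = 33
316 - 345 - 309 - 348: 15+9+4 = 28
316 - 345 - 358 - 348: 15+2+16 = 33
The minimum is 28 m via 316 - 345 - 309 - 348.

28 m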